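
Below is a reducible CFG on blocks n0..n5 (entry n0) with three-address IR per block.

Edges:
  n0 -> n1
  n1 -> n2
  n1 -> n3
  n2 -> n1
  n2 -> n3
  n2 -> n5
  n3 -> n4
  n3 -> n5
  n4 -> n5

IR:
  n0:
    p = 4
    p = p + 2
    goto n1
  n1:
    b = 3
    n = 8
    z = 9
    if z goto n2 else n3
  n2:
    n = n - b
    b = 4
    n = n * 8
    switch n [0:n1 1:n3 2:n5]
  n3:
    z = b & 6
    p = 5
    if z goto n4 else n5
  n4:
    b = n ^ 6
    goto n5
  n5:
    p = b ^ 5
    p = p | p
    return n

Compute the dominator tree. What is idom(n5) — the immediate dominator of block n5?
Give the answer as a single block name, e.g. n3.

Answer: n1

Derivation:
idom tree: n1←n0 n2←n1 n3←n1 n4←n3 n5←n1
Dom at joins:
  n1: preds {n0,n2}: {n0} ∩ {n0,n1,n2} = {n0}; idom=n0
  n3: preds {n1,n2}: {n0,n1} ∩ {n0,n1,n2} = {n0,n1}; idom=n1
  n5: preds {n2,n3,n4}: {n0,n1,n2} ∩ {n0,n1,n3} ∩ {n0,n1,n3,n4} = {n0,n1}; idom=n1

idom(n5) = n1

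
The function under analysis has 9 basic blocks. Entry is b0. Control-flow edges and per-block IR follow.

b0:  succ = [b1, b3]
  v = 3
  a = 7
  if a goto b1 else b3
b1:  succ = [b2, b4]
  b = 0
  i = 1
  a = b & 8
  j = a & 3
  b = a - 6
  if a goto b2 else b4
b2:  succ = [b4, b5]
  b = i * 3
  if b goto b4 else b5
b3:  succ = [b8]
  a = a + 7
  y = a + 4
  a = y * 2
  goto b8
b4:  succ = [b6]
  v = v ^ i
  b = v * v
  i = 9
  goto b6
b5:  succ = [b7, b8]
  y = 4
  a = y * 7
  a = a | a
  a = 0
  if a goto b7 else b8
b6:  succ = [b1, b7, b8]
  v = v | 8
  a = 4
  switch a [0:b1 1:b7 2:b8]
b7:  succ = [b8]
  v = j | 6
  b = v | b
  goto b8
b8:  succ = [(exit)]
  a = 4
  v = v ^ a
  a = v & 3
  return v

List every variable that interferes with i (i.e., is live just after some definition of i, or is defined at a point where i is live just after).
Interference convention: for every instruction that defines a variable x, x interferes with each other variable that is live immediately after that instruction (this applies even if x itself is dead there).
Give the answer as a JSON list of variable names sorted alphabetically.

Answer: ["a", "b", "j", "v"]

Derivation:
Block summaries:
  b0 def {a,v} use ∅
  b1 def {a,b,i,j} use ∅
  b2 def {b} use {i}
  b3 def {a,y} use {a}
  b4 def {b,i,v} use {i,v}
  b5 def {a,y} use ∅
  b6 def {a,v} use {v}
  b7 def {b,v} use {b,j}
  b8 def {a,v} use {v}

Backward fixpoint:
  live b0: ∅→{a,v}
  live b1: {v}→{i,j,v}
  live b2: {i,j,v}→{b,i,j,v}
  live b3: {a,v}→{v}
  live b4: {i,j,v}→{b,j,v}
  live b5: {b,j,v}→{b,j,v}
  live b6: {b,j,v}→{b,j,v}
  live b7: {b,j}→{v}
  live b8: {v}→∅

Interference:
  a↔{b,i,j,v}
  b↔{a,i,j,v,y}
  i↔{a,b,j,v}
  j↔{a,b,i,v,y}
  v↔{a,b,i,j,y}
  y↔{b,j,v}

N(i) = ["a", "b", "j", "v"]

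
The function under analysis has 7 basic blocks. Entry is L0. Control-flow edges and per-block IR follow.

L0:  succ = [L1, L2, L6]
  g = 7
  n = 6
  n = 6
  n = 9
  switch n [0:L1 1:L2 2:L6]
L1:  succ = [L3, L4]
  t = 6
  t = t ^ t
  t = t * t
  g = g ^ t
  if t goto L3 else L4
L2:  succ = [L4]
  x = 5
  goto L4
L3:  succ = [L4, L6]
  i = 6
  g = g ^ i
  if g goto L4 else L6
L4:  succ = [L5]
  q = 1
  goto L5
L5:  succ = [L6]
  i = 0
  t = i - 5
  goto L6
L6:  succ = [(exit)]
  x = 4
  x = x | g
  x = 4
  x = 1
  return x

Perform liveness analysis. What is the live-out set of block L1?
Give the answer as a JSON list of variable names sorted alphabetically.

Answer: ["g"]

Analysis:
Per-block:
  L0: def={g,n} ue=∅
  L1: def={g,t} ue={g}
  L2: def={x} ue=∅
  L3: def={g,i} ue={g}
  L4: def={q} ue=∅
  L5: def={i,t} ue=∅
  L6: def={x} ue={g}

Backward fixpoint:
  L0 li=∅ lo={g}
  L1 li={g} lo={g}
  L2 li={g} lo={g}
  L3 li={g} lo={g}
  L4 li={g} lo={g}
  L5 li={g} lo={g}
  L6 li={g} lo=∅

live-out(L1) = ["g"]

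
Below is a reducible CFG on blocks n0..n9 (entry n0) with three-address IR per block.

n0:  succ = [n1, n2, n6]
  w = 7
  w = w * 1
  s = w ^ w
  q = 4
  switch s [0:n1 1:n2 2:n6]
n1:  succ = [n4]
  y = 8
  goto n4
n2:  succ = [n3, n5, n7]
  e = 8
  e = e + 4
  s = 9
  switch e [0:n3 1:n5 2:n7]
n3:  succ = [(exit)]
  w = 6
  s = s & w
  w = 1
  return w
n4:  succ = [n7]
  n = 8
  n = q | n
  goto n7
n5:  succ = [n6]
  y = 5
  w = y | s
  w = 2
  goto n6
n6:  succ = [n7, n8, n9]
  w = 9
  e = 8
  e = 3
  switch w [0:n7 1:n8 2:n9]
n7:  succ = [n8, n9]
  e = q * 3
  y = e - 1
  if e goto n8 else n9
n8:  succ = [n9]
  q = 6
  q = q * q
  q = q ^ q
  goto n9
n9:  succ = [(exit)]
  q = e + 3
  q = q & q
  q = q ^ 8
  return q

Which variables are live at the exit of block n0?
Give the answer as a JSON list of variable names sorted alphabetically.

Answer: ["q"]

Analysis:
Per-block:
  n0: {q,s,w} / ∅
  n1: {y} / ∅
  n2: {e,s} / ∅
  n3: {s,w} / {s}
  n4: {n} / {q}
  n5: {w,y} / {s}
  n6: {e,w} / ∅
  n7: {e,y} / {q}
  n8: {q} / ∅
  n9: {q} / {e}

Backward fixpoint:
  live n0: ∅→{q}
  live n1: {q}→{q}
  live n2: {q}→{q,s}
  live n3: {s}→∅
  live n4: {q}→{q}
  live n5: {q,s}→{q}
  live n6: {q}→{e,q}
  live n7: {q}→{e}
  live n8: {e}→{e}
  live n9: {e}→∅

live-out(n0) = ["q"]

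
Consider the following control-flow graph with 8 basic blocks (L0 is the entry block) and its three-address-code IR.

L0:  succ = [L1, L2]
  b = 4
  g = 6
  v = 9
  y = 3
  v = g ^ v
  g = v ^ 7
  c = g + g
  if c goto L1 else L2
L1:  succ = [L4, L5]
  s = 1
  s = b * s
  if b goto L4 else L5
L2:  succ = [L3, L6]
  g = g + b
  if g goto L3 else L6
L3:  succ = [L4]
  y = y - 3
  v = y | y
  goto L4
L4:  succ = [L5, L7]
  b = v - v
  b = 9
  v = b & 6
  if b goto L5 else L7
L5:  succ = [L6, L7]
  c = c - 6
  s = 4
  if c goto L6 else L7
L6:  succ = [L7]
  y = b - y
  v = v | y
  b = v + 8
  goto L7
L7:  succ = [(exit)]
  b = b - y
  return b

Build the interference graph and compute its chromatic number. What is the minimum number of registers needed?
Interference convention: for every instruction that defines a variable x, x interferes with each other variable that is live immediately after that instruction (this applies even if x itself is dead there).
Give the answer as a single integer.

Block summaries:
  L0 def {b,c,g,v,y} use ∅
  L1 def {s} use {b}
  L2 def {g} use {b,g}
  L3 def {v,y} use {y}
  L4 def {b,v} use {v}
  L5 def {c,s} use {c}
  L6 def {b,v,y} use {b,v,y}
  L7 def {b} use {b,y}

Liveness:
  L0 li=∅ lo={b,c,g,v,y}
  L1 li={b,c,v,y} lo={b,c,v,y}
  L2 li={b,c,g,v,y} lo={b,c,v,y}
  L3 li={c,y} lo={c,v,y}
  L4 li={c,v,y} lo={b,c,v,y}
  L5 li={b,c,v,y} lo={b,v,y}
  L6 li={b,v,y} lo={b,y}
  L7 li={b,y} lo=∅

Conflict graph:
  b: {c,g,s,v,y}
  c: {b,g,s,v,y}
  g: {b,c,v,y}
  s: {b,c,v,y}
  v: {b,c,g,s,y}
  y: {b,c,g,s,v}

Registers:
  {b,c,g,v,y} pairwise interfere (5-clique) ⇒ χ ≥ 5
  assign b→R0 c→R1 g→R4 s→R4 v→R2 y→R3 — no edge inside a register ⇒ χ ≤ 5
  χ = 5

Answer: 5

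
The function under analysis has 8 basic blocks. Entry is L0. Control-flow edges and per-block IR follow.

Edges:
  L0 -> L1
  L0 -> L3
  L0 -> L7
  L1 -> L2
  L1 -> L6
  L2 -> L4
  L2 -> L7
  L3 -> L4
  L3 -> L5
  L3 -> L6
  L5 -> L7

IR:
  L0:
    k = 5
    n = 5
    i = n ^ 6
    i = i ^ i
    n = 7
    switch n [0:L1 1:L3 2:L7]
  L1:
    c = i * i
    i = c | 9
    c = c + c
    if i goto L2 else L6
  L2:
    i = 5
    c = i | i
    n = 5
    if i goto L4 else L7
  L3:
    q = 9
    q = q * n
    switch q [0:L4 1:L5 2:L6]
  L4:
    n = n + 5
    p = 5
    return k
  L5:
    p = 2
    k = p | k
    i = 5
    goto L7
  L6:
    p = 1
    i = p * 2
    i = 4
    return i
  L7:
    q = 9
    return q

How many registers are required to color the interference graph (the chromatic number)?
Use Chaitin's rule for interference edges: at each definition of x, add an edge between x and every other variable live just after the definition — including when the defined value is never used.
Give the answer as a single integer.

Block summaries:
  L0 def {i,k,n} use ∅
  L1 def {c,i} use {i}
  L2 def {c,i,n} use ∅
  L3 def {q} use {n}
  L4 def {n,p} use {k,n}
  L5 def {i,k,p} use {k}
  L6 def {i,p} use ∅
  L7 def {q} use ∅

Live sets:
  L0: in=∅ out={i,k,n}
  L1: in={i,k} out={k}
  L2: in={k} out={k,n}
  L3: in={k,n} out={k,n}
  L4: in={k,n} out=∅
  L5: in={k} out=∅
  L6: in=∅ out=∅
  L7: in=∅ out=∅

Interference:
  c: {i,k}
  i: {c,k,n}
  k: {c,i,n,p,q}
  n: {i,k,q}
  p: {k}
  q: {k,n}

Chromatic number:
  {c,i,k} pairwise interfere (3-clique) ⇒ χ ≥ 3
  assign c→r2 i→r1 k→r0 n→r2 p→r1 q→r1 — no edge inside a register ⇒ χ ≤ 3
  χ = 3

Answer: 3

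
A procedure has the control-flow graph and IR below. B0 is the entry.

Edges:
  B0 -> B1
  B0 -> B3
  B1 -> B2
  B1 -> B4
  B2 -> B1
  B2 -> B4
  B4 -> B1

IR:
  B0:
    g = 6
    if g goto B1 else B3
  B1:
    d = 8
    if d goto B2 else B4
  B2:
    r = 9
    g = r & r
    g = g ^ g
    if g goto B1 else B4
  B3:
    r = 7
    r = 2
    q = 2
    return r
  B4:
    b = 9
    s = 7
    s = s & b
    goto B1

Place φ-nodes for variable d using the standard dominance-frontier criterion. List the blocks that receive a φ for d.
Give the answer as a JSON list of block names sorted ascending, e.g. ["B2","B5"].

idom tree: B1←B0 B2←B1 B3←B0 B4←B1
Join-block Dom:
  B1: preds {B0,B2,B4}: {B0} ∩ {B0,B1,B2} ∩ {B0,B1,B4} = {B0}; idom=B0
  B4: preds {B1,B2}: {B0,B1} ∩ {B0,B1,B2} = {B0,B1}; idom=B1

DF walk-up:
  join B1 pred B0: · stop@B0
  join B1 pred B2: B2→B1 stop@B0
  join B1 pred B4: B4→B1 stop@B0
  join B4 pred B1: · stop@B1
  join B4 pred B2: B2 stop@B1
  DF(B0)=∅
  DF(B1)={B1}
  DF(B2)={B1,B4}
  DF(B3)=∅
  DF(B4)={B1}

φ for d: defs {B1}
  DF⁺ = {B1}

Answer: ["B1"]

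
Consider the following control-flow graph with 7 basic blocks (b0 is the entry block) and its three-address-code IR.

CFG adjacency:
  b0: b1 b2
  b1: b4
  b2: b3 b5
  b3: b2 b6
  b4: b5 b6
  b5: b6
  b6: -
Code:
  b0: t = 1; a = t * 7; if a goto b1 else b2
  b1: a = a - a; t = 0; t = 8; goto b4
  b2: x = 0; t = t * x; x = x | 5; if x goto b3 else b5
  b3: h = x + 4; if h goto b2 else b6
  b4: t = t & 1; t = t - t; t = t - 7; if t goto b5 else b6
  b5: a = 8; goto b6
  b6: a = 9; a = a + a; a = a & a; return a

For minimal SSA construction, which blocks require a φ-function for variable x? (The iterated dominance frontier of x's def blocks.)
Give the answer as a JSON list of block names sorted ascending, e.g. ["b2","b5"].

idom tree: b1←b0 b2←b0 b3←b2 b4←b1 b5←b0 b6←b0
Join-block Dom:
  b2: preds {b0,b3}: {b0} ∩ {b0,b2,b3} = {b0}; idom=b0
  b5: preds {b2,b4}: {b0,b2} ∩ {b0,b1,b4} = {b0}; idom=b0
  b6: preds {b3,b4,b5}: {b0,b2,b3} ∩ {b0,b1,b4} ∩ {b0,b5} = {b0}; idom=b0

DF derivation:
  b2←b0: walk · to b0
  b2←b3: walk b3→b2 to b0
  b5←b2: walk b2 to b0
  b5←b4: walk b4→b1 to b0
  b6←b3: walk b3→b2 to b0
  b6←b4: walk b4→b1 to b0
  b6←b5: walk b5 to b0
  b0: DF=∅
  b1: DF={b5,b6}
  b2: DF={b2,b5,b6}
  b3: DF={b2,b6}
  b4: DF={b5,b6}
  b5: DF={b6}
  b6: DF=∅

φ for x: defs {b2}
  DF⁺ = {b2,b5,b6}

Answer: ["b2", "b5", "b6"]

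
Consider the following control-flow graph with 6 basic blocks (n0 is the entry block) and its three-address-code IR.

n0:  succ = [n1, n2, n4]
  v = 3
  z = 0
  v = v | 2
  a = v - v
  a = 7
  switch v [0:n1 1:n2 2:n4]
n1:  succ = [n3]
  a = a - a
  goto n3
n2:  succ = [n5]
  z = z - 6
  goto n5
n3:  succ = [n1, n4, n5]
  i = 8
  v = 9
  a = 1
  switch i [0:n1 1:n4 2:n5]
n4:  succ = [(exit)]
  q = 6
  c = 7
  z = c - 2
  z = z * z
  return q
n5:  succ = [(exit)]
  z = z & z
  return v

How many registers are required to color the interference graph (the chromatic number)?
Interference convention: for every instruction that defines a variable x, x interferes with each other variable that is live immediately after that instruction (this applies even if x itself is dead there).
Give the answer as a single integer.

def/use:
  n0: {a,v,z} / ∅
  n1: {a} / {a}
  n2: {z} / {z}
  n3: {a,i,v} / ∅
  n4: {c,q,z} / ∅
  n5: {z} / {v,z}

Backward fixpoint:
  n0 li=∅ lo={a,v,z}
  n1 li={a,z} lo={z}
  n2 li={v,z} lo={v,z}
  n3 li={z} lo={a,v,z}
  n4 li=∅ lo=∅
  n5 li={v,z} lo=∅

Interfere edges:
  a↔{i,v,z}
  c↔{q}
  i↔{a,v,z}
  q↔{c,z}
  v↔{a,i,z}
  z↔{a,i,q,v}

Registers:
  clique {a,i,v,z} ⇒ need ≥ 4
  4-colouring: c0={c,z}  c1={a,q}  c2={i}  c3={v}
  χ = 4

Answer: 4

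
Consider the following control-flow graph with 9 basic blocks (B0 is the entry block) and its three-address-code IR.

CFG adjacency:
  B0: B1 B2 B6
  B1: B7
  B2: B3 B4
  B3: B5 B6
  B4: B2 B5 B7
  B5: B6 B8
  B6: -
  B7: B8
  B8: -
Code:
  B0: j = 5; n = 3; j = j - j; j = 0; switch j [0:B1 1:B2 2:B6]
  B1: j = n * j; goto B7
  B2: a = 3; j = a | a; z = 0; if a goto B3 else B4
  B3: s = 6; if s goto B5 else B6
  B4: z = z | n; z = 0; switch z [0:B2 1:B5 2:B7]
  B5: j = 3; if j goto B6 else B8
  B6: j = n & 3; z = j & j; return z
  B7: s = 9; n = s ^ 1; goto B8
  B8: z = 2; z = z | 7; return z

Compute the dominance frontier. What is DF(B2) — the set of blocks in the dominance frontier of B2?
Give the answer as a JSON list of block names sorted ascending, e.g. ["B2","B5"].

idom tree: B1←B0 B2←B0 B3←B2 B4←B2 B5←B2 B6←B0 B7←B0 B8←B0
Dom at joins:
  B2: preds {B0,B4}: {B0} ∩ {B0,B2,B4} = {B0}; idom=B0
  B5: preds {B3,B4}: {B0,B2,B3} ∩ {B0,B2,B4} = {B0,B2}; idom=B2
  B6: preds {B0,B3,B5}: {B0} ∩ {B0,B2,B3} ∩ {B0,B2,B5} = {B0}; idom=B0
  B7: preds {B1,B4}: {B0,B1} ∩ {B0,B2,B4} = {B0}; idom=B0
  B8: preds {B5,B7}: {B0,B2,B5} ∩ {B0,B7} = {B0}; idom=B0

Frontier:
  B2←B0: walk · to B0
  B2←B4: walk B4→B2 to B0
  B5←B3: walk B3 to B2
  B5←B4: walk B4 to B2
  B6←B0: walk · to B0
  B6←B3: walk B3→B2 to B0
  B6←B5: walk B5→B2 to B0
  B7←B1: walk B1 to B0
  B7←B4: walk B4→B2 to B0
  B8←B5: walk B5→B2 to B0
  B8←B7: walk B7 to B0
  B0 → ∅
  B1 → {B7}
  B2 → {B2,B6,B7,B8}
  B3 → {B5,B6}
  B4 → {B2,B5,B7}
  B5 → {B6,B8}
  B6 → ∅
  B7 → {B8}
  B8 → ∅

DF(B2) = ["B2", "B6", "B7", "B8"]

Answer: ["B2", "B6", "B7", "B8"]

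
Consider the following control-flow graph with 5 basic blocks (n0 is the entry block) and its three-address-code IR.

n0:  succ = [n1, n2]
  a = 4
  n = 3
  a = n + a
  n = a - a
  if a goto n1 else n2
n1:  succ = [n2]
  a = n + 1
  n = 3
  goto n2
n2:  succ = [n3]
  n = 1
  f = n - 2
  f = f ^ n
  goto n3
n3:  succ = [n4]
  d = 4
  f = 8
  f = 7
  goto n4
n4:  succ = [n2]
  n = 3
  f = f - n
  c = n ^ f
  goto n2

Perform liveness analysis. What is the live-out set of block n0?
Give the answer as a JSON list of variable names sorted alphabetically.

Answer: ["n"]

Working:
def/use:
  n0: {a,n} / ∅
  n1: {a,n} / {n}
  n2: {f,n} / ∅
  n3: {d,f} / ∅
  n4: {c,f,n} / {f}

Live sets:
  n0: in=∅ out={n}
  n1: in={n} out=∅
  n2: in=∅ out=∅
  n3: in=∅ out={f}
  n4: in={f} out=∅

live-out(n0) = ["n"]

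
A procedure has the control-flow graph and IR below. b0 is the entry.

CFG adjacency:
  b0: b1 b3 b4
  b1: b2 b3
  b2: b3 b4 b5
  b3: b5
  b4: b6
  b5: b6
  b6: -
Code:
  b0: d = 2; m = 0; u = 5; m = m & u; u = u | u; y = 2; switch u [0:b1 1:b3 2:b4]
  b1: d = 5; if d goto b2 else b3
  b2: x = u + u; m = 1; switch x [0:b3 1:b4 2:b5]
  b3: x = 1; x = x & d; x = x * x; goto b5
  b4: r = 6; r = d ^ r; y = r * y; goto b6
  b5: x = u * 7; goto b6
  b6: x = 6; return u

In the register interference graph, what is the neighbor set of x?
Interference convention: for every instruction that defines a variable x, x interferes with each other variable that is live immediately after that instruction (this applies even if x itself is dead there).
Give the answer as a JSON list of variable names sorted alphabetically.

Answer: ["d", "m", "u", "y"]

Analysis:
Per-block:
  b0: {d,m,u,y} / ∅
  b1: {d} / ∅
  b2: {m,x} / {u}
  b3: {x} / {d}
  b4: {r,y} / {d,y}
  b5: {x} / {u}
  b6: {x} / {u}

Liveness:
  b0: in=∅ out={d,u,y}
  b1: in={u,y} out={d,u,y}
  b2: in={d,u,y} out={d,u,y}
  b3: in={d,u} out={u}
  b4: in={d,u,y} out={u}
  b5: in={u} out={u}
  b6: in={u} out=∅

Interference:
  d — {m,r,u,x,y}
  m — {d,u,x,y}
  r — {d,u,y}
  u — {d,m,r,x,y}
  x — {d,m,u,y}
  y — {d,m,r,u,x}

N(x) = ["d", "m", "u", "y"]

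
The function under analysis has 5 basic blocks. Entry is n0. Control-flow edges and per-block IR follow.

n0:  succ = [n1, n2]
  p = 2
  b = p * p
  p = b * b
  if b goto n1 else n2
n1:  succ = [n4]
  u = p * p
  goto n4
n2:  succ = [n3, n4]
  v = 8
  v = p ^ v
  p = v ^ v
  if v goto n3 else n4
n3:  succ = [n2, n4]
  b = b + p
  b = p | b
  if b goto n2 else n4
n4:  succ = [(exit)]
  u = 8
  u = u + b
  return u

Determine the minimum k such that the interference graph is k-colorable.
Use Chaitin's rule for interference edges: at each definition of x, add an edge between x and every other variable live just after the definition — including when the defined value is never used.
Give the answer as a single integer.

Per-block:
  n0 def {b,p} use ∅
  n1 def {u} use {p}
  n2 def {p,v} use {p}
  n3 def {b} use {b,p}
  n4 def {u} use {b}

Live sets:
  n0 li=∅ lo={b,p}
  n1 li={b,p} lo={b}
  n2 li={b,p} lo={b,p}
  n3 li={b,p} lo={b,p}
  n4 li={b} lo=∅

Interfere edges:
  b↔{p,u,v}
  p↔{b,v}
  u↔{b}
  v↔{b,p}

Chromatic number:
  lower bound: {b,p,v} mutually conflict ⇒ χ ≥ 3
  assign b→R0 p→R1 u→R1 v→R2 — no edge inside a register ⇒ χ ≤ 3
  χ = 3

Answer: 3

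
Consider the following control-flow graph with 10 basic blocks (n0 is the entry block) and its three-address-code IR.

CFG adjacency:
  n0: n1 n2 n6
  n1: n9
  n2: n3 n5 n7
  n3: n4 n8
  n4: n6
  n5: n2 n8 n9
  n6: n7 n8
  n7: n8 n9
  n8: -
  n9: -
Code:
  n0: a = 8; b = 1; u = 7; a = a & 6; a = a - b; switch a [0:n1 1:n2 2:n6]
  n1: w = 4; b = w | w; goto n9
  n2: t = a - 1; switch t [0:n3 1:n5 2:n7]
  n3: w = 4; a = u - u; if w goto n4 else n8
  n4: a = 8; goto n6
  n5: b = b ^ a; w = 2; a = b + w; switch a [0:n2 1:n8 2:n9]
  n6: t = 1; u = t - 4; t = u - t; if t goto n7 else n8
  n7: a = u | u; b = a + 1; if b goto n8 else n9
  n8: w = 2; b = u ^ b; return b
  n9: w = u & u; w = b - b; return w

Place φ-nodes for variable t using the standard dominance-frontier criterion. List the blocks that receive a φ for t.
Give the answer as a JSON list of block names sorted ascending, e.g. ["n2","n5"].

Answer: ["n2", "n6", "n7", "n8", "n9"]

Analysis:
idom tree: n1←n0 n2←n0 n3←n2 n4←n3 n5←n2 n6←n0 n7←n0 n8←n0 n9←n0
Dom at joins:
  n2: preds {n0,n5}: {n0} ∩ {n0,n2,n5} = {n0}; idom=n0
  n6: preds {n0,n4}: {n0} ∩ {n0,n2,n3,n4} = {n0}; idom=n0
  n7: preds {n2,n6}: {n0,n2} ∩ {n0,n6} = {n0}; idom=n0
  n8: preds {n3,n5,n6,n7}: {n0,n2,n3} ∩ {n0,n2,n5} ∩ {n0,n6} ∩ {n0,n7} = {n0}; idom=n0
  n9: preds {n1,n5,n7}: {n0,n1} ∩ {n0,n2,n5} ∩ {n0,n7} = {n0}; idom=n0

DF derivation:
  n2←n0: walk · to n0
  n2←n5: walk n5→n2 to n0
  n6←n0: walk · to n0
  n6←n4: walk n4→n3→n2 to n0
  n7←n2: walk n2 to n0
  n7←n6: walk n6 to n0
  n8←n3: walk n3→n2 to n0
  n8←n5: walk n5→n2 to n0
  n8←n6: walk n6 to n0
  n8←n7: walk n7 to n0
  n9←n1: walk n1 to n0
  n9←n5: walk n5→n2 to n0
  n9←n7: walk n7 to n0
  n0 → ∅
  n1 → {n9}
  n2 → {n2,n6,n7,n8,n9}
  n3 → {n6,n8}
  n4 → {n6}
  n5 → {n2,n8,n9}
  n6 → {n7,n8}
  n7 → {n8,n9}
  n8 → ∅
  n9 → ∅

φ for t: defs {n2,n6}
  DF⁺ = {n2,n6,n7,n8,n9}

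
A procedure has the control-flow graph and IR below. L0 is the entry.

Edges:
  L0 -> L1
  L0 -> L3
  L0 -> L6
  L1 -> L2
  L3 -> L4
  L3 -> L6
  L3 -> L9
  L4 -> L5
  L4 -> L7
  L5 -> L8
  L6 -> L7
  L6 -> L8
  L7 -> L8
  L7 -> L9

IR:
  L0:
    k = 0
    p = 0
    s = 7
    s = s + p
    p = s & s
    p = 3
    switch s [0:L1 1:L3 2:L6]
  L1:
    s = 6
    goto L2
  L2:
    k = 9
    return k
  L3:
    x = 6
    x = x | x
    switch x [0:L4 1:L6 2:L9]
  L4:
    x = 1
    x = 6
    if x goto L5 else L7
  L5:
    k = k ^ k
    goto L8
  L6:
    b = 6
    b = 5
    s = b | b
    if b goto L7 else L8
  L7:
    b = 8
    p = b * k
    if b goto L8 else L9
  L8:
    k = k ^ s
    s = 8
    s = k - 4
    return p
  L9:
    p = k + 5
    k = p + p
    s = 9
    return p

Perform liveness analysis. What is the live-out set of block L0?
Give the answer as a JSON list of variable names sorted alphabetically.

Answer: ["k", "p", "s"]

Working:
def/use:
  L0 def {k,p,s} use ∅
  L1 def {s} use ∅
  L2 def {k} use ∅
  L3 def {x} use ∅
  L4 def {x} use ∅
  L5 def {k} use {k}
  L6 def {b,s} use ∅
  L7 def {b,p} use {k}
  L8 def {k,s} use {k,p,s}
  L9 def {k,p,s} use {k}

Backward fixpoint:
  L0: in=∅ out={k,p,s}
  L1: in=∅ out=∅
  L2: in=∅ out=∅
  L3: in={k,p,s} out={k,p,s}
  L4: in={k,p,s} out={k,p,s}
  L5: in={k,p,s} out={k,p,s}
  L6: in={k,p} out={k,p,s}
  L7: in={k,s} out={k,p,s}
  L8: in={k,p,s} out=∅
  L9: in={k} out=∅

live-out(L0) = ["k", "p", "s"]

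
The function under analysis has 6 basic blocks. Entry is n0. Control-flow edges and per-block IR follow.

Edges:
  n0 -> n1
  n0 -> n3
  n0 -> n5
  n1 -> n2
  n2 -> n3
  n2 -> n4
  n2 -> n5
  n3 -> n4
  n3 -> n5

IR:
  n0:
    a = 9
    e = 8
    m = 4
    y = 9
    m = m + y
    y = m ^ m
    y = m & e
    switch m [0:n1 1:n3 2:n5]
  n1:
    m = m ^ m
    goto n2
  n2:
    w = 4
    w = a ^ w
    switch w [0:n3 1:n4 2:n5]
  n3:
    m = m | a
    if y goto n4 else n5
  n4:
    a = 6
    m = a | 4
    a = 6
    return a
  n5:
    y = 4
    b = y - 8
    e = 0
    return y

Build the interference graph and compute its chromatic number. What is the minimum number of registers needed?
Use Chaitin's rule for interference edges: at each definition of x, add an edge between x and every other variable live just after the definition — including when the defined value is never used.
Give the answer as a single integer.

Answer: 4

Derivation:
Block summaries:
  n0: {a,e,m,y} / ∅
  n1: {m} / {m}
  n2: {w} / {a}
  n3: {m} / {a,m,y}
  n4: {a,m} / ∅
  n5: {b,e,y} / ∅

Live sets:
  n0: in=∅ out={a,m,y}
  n1: in={a,m,y} out={a,m,y}
  n2: in={a,m,y} out={a,m,y}
  n3: in={a,m,y} out=∅
  n4: in=∅ out=∅
  n5: in=∅ out=∅

Interfere edges:
  a: {e,m,w,y}
  b: {y}
  e: {a,m,y}
  m: {a,e,w,y}
  w: {a,m,y}
  y: {a,b,e,m,w}

Registers:
  clique {a,e,m,y} ⇒ need ≥ 4
  assign a→c1 b→c1 e→c3 m→c2 w→c3 y→c0 — no edge inside a register ⇒ χ ≤ 4
  χ = 4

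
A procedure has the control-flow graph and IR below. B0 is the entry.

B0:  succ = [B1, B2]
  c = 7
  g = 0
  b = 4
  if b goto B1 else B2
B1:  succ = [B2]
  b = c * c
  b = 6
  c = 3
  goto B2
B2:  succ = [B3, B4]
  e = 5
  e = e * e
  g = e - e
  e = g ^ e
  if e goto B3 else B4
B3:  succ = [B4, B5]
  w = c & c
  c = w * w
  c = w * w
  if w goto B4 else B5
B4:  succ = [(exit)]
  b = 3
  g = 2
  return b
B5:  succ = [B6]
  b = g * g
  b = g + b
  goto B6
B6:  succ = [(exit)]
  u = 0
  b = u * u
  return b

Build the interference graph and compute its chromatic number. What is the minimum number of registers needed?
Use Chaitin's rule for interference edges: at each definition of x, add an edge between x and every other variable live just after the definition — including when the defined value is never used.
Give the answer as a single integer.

Block summaries:
  B0 def {b,c,g} use ∅
  B1 def {b,c} use {c}
  B2 def {e,g} use ∅
  B3 def {c,w} use {c}
  B4 def {b,g} use ∅
  B5 def {b} use {g}
  B6 def {b,u} use ∅

Live sets:
  B0 li=∅ lo={c}
  B1 li={c} lo={c}
  B2 li={c} lo={c,g}
  B3 li={c,g} lo={g}
  B4 li=∅ lo=∅
  B5 li={g} lo=∅
  B6 li=∅ lo=∅

Interfere edges:
  b↔{c,g}
  c↔{b,e,g,w}
  e↔{c,g}
  g↔{b,c,e,w}
  u↔∅
  w↔{c,g}

Chromatic number:
  lower bound: {b,c,g} mutually conflict ⇒ χ ≥ 3
  3-colouring: c0={c,u}  c1={g}  c2={b,e,w}
  χ = 3

Answer: 3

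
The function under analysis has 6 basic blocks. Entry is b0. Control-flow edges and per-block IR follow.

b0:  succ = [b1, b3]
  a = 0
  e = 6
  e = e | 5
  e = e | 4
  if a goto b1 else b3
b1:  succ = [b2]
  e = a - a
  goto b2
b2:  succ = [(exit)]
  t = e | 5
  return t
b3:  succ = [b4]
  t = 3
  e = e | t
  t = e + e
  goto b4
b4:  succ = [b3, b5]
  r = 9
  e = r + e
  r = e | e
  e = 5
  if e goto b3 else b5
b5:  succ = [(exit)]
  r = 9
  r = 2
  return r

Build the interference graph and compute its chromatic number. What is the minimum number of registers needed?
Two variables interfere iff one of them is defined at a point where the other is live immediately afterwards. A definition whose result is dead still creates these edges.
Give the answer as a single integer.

def/use:
  b0 def {a,e} use ∅
  b1 def {e} use {a}
  b2 def {t} use {e}
  b3 def {e,t} use {e}
  b4 def {e,r} use {e}
  b5 def {r} use ∅

Live sets:
  live b0: ∅→{a,e}
  live b1: {a}→{e}
  live b2: {e}→∅
  live b3: {e}→{e}
  live b4: {e}→{e}
  live b5: ∅→∅

Interference:
  a↔{e}
  e↔{a,r,t}
  r↔{e}
  t↔{e}

Registers:
  lower bound: {a,e} mutually conflict ⇒ χ ≥ 2
  assign a→R1 e→R0 r→R1 t→R1 — no edge inside a register ⇒ χ ≤ 2
  χ = 2

Answer: 2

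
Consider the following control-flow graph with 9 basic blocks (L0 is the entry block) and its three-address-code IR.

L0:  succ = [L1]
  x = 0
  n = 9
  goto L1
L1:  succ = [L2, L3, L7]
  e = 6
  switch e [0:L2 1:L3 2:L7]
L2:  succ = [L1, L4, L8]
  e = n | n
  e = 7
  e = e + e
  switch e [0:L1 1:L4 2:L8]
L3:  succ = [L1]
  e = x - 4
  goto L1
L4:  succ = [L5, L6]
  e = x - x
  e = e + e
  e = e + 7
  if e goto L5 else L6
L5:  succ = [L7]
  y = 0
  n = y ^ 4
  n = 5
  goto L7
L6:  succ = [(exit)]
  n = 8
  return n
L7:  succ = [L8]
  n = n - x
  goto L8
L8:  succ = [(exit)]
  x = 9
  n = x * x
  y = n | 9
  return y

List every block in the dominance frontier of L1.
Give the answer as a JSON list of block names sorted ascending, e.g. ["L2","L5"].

Answer: ["L1"]

Analysis:
idom tree: L1←L0 L2←L1 L3←L1 L4←L2 L5←L4 L6←L4 L7←L1 L8←L1
Dom at joins:
  L1: preds {L0,L2,L3}: {L0} ∩ {L0,L1,L2} ∩ {L0,L1,L3} = {L0}; idom=L0
  L7: preds {L1,L5}: {L0,L1} ∩ {L0,L1,L2,L4,L5} = {L0,L1}; idom=L1
  L8: preds {L2,L7}: {L0,L1,L2} ∩ {L0,L1,L7} = {L0,L1}; idom=L1

Frontier:
  join L1 pred L0: · stop@L0
  join L1 pred L2: L2→L1 stop@L0
  join L1 pred L3: L3→L1 stop@L0
  join L7 pred L1: · stop@L1
  join L7 pred L5: L5→L4→L2 stop@L1
  join L8 pred L2: L2 stop@L1
  join L8 pred L7: L7 stop@L1
  DF(L0)=∅
  DF(L1)={L1}
  DF(L2)={L1,L7,L8}
  DF(L3)={L1}
  DF(L4)={L7}
  DF(L5)={L7}
  DF(L6)=∅
  DF(L7)={L8}
  DF(L8)=∅

DF(L1) = ["L1"]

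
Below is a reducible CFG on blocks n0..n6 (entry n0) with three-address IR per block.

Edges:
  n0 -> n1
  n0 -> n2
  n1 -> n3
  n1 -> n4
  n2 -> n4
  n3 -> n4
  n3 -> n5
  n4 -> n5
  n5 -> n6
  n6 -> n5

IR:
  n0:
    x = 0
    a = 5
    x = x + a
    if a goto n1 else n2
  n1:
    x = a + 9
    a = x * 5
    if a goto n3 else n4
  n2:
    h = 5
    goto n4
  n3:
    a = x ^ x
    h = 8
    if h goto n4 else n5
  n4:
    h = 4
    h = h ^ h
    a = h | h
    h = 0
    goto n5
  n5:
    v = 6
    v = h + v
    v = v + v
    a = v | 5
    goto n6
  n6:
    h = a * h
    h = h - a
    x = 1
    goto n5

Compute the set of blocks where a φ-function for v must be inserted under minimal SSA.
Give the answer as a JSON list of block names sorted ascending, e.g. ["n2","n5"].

idom tree: n1←n0 n2←n0 n3←n1 n4←n0 n5←n0 n6←n5
Dom∩ at merges:
  n4: preds {n1,n2,n3}: {n0,n1} ∩ {n0,n2} ∩ {n0,n1,n3} = {n0}; idom=n0
  n5: preds {n3,n4,n6}: {n0,n1,n3} ∩ {n0,n4} ∩ {n0,n5,n6} = {n0}; idom=n0

Frontier:
  n4←n1: walk n1 to n0
  n4←n2: walk n2 to n0
  n4←n3: walk n3→n1 to n0
  n5←n3: walk n3→n1 to n0
  n5←n4: walk n4 to n0
  n5←n6: walk n6→n5 to n0
  n0: DF=∅
  n1: DF={n4,n5}
  n2: DF={n4}
  n3: DF={n4,n5}
  n4: DF={n5}
  n5: DF={n5}
  n6: DF={n5}

φ for v: defs {n5}
  DF⁺ = {n5}

Answer: ["n5"]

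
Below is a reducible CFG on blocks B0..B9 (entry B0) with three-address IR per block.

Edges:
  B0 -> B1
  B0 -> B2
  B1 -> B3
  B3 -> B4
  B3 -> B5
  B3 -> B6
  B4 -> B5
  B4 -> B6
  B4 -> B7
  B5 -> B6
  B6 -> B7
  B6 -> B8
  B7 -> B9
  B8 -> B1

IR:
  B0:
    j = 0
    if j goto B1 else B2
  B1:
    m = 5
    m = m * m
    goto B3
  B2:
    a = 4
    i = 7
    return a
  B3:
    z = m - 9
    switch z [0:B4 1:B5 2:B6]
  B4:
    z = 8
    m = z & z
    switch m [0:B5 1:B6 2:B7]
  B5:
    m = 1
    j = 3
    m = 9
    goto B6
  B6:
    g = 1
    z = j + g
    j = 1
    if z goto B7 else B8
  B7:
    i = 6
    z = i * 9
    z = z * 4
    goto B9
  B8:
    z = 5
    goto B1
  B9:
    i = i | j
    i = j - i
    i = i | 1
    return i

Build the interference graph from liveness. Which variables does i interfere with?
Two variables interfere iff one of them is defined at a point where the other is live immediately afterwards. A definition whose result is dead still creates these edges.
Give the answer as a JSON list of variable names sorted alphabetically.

Block summaries:
  B0: def={j} ue=∅
  B1: def={m} ue=∅
  B2: def={a,i} ue=∅
  B3: def={z} ue={m}
  B4: def={m,z} ue=∅
  B5: def={j,m} ue=∅
  B6: def={g,j,z} ue={j}
  B7: def={i,z} ue=∅
  B8: def={z} ue=∅
  B9: def={i} ue={i,j}

Liveness:
  B0: in=∅ out={j}
  B1: in={j} out={j,m}
  B2: in=∅ out=∅
  B3: in={j,m} out={j}
  B4: in={j} out={j}
  B5: in=∅ out={j}
  B6: in={j} out={j}
  B7: in={j} out={i,j}
  B8: in={j} out={j}
  B9: in={i,j} out=∅

Interfere edges:
  a — {i}
  g — {j}
  i — {a,j,z}
  j — {g,i,m,z}
  m — {j}
  z — {i,j}

N(i) = ["a", "j", "z"]

Answer: ["a", "j", "z"]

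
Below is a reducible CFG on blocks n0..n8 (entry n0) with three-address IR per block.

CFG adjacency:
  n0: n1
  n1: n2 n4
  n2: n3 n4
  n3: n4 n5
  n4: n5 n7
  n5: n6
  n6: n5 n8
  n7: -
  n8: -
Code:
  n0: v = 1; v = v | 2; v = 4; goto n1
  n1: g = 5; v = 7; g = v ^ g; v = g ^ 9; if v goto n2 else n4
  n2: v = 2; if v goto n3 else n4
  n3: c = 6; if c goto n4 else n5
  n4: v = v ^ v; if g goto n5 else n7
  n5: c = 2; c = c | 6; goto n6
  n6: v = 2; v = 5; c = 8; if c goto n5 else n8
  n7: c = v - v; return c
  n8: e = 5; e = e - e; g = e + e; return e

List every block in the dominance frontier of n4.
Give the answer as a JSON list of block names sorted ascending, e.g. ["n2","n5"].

Answer: ["n5"]

Analysis:
idom tree: n1←n0 n2←n1 n3←n2 n4←n1 n5←n1 n6←n5 n7←n4 n8←n6
Dom at joins:
  n4: preds {n1,n2,n3}: {n0,n1} ∩ {n0,n1,n2} ∩ {n0,n1,n2,n3} = {n0,n1}; idom=n1
  n5: preds {n3,n4,n6}: {n0,n1,n2,n3} ∩ {n0,n1,n4} ∩ {n0,n1,n5,n6} = {n0,n1}; idom=n1

Frontier:
  join n4 pred n1: · stop@n1
  join n4 pred n2: n2 stop@n1
  join n4 pred n3: n3→n2 stop@n1
  join n5 pred n3: n3→n2 stop@n1
  join n5 pred n4: n4 stop@n1
  join n5 pred n6: n6→n5 stop@n1
  n0: DF=∅
  n1: DF=∅
  n2: DF={n4,n5}
  n3: DF={n4,n5}
  n4: DF={n5}
  n5: DF={n5}
  n6: DF={n5}
  n7: DF=∅
  n8: DF=∅

DF(n4) = ["n5"]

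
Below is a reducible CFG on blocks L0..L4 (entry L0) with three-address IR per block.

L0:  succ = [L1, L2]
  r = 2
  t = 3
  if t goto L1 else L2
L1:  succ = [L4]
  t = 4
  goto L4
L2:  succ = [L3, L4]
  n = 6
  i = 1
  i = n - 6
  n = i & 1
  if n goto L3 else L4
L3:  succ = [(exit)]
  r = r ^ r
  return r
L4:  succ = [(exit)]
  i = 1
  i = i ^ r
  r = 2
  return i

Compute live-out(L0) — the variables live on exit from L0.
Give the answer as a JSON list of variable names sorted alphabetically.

Answer: ["r"]

Working:
Block summaries:
  L0 def {r,t} use ∅
  L1 def {t} use ∅
  L2 def {i,n} use ∅
  L3 def {r} use {r}
  L4 def {i,r} use {r}

Backward fixpoint:
  L0 li=∅ lo={r}
  L1 li={r} lo={r}
  L2 li={r} lo={r}
  L3 li={r} lo=∅
  L4 li={r} lo=∅

live-out(L0) = ["r"]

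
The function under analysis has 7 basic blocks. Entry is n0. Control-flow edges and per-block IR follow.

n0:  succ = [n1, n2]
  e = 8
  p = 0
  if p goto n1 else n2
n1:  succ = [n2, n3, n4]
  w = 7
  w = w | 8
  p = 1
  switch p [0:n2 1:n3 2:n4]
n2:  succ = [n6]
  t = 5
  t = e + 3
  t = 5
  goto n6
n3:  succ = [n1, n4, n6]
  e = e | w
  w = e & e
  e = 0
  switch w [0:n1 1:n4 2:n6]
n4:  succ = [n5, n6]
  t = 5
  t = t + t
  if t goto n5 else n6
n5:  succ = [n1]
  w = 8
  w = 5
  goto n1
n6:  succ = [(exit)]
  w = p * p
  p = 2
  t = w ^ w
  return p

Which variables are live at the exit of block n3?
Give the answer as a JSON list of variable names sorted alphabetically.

Per-block:
  n0 def {e,p} use ∅
  n1 def {p,w} use ∅
  n2 def {t} use {e}
  n3 def {e,w} use {e,w}
  n4 def {t} use ∅
  n5 def {w} use ∅
  n6 def {p,t,w} use {p}

Backward fixpoint:
  live n0: ∅→{e,p}
  live n1: {e}→{e,p,w}
  live n2: {e,p}→{p}
  live n3: {e,p,w}→{e,p}
  live n4: {e,p}→{e,p}
  live n5: {e}→{e}
  live n6: {p}→∅

live-out(n3) = ["e", "p"]

Answer: ["e", "p"]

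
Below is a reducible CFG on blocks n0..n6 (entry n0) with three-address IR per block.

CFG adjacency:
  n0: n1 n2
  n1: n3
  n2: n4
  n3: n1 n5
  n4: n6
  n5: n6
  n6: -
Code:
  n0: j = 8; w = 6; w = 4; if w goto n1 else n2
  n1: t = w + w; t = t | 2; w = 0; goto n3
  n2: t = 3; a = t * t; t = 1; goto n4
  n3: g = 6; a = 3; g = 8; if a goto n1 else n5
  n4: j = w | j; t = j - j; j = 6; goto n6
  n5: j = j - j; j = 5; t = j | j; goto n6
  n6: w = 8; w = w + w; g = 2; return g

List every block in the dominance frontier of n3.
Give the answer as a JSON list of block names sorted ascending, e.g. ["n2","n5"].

idom tree: n1←n0 n2←n0 n3←n1 n4←n2 n5←n3 n6←n0
Dom∩ at merges:
  n1: preds {n0,n3}: {n0} ∩ {n0,n1,n3} = {n0}; idom=n0
  n6: preds {n4,n5}: {n0,n2,n4} ∩ {n0,n1,n3,n5} = {n0}; idom=n0

DF derivation:
  join n1 pred n0: · stop@n0
  join n1 pred n3: n3→n1 stop@n0
  join n6 pred n4: n4→n2 stop@n0
  join n6 pred n5: n5→n3→n1 stop@n0
  n0 → ∅
  n1 → {n1,n6}
  n2 → {n6}
  n3 → {n1,n6}
  n4 → {n6}
  n5 → {n6}
  n6 → ∅

DF(n3) = ["n1", "n6"]

Answer: ["n1", "n6"]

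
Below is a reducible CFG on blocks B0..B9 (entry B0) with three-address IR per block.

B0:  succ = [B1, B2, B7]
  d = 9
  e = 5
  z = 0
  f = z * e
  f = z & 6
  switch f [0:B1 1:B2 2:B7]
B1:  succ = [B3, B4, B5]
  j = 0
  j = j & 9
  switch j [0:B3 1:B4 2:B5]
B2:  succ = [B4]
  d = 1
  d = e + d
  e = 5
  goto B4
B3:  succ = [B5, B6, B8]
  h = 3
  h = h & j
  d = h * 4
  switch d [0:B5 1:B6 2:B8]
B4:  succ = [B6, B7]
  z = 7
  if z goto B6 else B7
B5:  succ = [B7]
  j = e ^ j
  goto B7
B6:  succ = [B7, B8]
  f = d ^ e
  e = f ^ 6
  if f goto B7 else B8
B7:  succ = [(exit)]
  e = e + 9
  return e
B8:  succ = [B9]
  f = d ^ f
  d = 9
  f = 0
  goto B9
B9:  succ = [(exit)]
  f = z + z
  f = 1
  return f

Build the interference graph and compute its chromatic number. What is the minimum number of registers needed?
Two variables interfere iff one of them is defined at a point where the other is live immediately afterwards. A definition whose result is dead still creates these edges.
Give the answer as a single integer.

Answer: 5

Derivation:
Block summaries:
  B0 def {d,e,f,z} use ∅
  B1 def {j} use ∅
  B2 def {d,e} use {e}
  B3 def {d,h} use {j}
  B4 def {z} use ∅
  B5 def {j} use {e,j}
  B6 def {e,f} use {d,e}
  B7 def {e} use {e}
  B8 def {d,f} use {d,f}
  B9 def {f} use {z}

Backward fixpoint:
  B0: in=∅ out={d,e,f,z}
  B1: in={d,e,f,z} out={d,e,f,j,z}
  B2: in={e} out={d,e}
  B3: in={e,f,j,z} out={d,e,f,j,z}
  B4: in={d,e} out={d,e,z}
  B5: in={e,j} out={e}
  B6: in={d,e,z} out={d,e,f,z}
  B7: in={e} out=∅
  B8: in={d,f,z} out={z}
  B9: in={z} out=∅

Interference:
  d: {e,f,j,z}
  e: {d,f,h,j,z}
  f: {d,e,h,j,z}
  h: {e,f,j,z}
  j: {d,e,f,h,z}
  z: {d,e,f,h,j}

Chromatic number:
  clique {d,e,f,j,z} ⇒ need ≥ 5
  5-colouring: r0={e}  r1={f}  r2={j}  r3={z}  r4={d,h}
  χ = 5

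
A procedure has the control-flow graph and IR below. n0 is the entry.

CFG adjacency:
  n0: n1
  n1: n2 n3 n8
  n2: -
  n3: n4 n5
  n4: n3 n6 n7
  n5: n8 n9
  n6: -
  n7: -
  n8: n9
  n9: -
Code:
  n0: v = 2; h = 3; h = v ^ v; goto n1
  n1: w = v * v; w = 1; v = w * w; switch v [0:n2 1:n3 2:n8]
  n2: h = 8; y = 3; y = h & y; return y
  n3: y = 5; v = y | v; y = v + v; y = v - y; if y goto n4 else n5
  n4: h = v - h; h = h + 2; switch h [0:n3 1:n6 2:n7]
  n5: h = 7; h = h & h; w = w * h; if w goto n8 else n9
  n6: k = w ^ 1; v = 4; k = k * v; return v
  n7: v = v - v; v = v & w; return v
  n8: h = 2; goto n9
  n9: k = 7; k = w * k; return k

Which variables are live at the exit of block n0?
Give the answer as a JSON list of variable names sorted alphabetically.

Per-block:
  n0: {h,v} / ∅
  n1: {v,w} / {v}
  n2: {h,y} / ∅
  n3: {v,y} / {v}
  n4: {h} / {h,v}
  n5: {h,w} / {w}
  n6: {k,v} / {w}
  n7: {v} / {v,w}
  n8: {h} / ∅
  n9: {k} / {w}

Backward fixpoint:
  n0 li=∅ lo={h,v}
  n1 li={h,v} lo={h,v,w}
  n2 li=∅ lo=∅
  n3 li={h,v,w} lo={h,v,w}
  n4 li={h,v,w} lo={h,v,w}
  n5 li={w} lo={w}
  n6 li={w} lo=∅
  n7 li={v,w} lo=∅
  n8 li={w} lo={w}
  n9 li={w} lo=∅

live-out(n0) = ["h", "v"]

Answer: ["h", "v"]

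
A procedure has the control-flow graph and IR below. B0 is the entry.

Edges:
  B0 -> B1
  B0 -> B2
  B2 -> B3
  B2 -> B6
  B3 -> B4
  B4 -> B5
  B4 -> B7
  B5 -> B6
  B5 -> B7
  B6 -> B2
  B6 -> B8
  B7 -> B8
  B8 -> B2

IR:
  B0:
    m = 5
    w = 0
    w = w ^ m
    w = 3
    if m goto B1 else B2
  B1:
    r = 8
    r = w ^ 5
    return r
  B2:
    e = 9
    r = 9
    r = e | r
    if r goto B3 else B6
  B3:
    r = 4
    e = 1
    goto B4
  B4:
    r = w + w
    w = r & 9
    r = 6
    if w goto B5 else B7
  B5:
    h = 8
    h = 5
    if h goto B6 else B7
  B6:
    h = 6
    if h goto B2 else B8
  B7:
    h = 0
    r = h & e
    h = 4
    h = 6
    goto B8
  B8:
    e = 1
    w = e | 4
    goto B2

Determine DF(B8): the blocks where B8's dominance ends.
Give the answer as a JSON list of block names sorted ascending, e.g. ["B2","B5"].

Answer: ["B2"]

Working:
idom tree: B1←B0 B2←B0 B3←B2 B4←B3 B5←B4 B6←B2 B7←B4 B8←B2
Dom∩ at merges:
  B2: preds {B0,B6,B8}: {B0} ∩ {B0,B2,B6} ∩ {B0,B2,B8} = {B0}; idom=B0
  B6: preds {B2,B5}: {B0,B2} ∩ {B0,B2,B3,B4,B5} = {B0,B2}; idom=B2
  B7: preds {B4,B5}: {B0,B2,B3,B4} ∩ {B0,B2,B3,B4,B5} = {B0,B2,B3,B4}; idom=B4
  B8: preds {B6,B7}: {B0,B2,B6} ∩ {B0,B2,B3,B4,B7} = {B0,B2}; idom=B2

DF derivation:
  join B2 pred B0: · stop@B0
  join B2 pred B6: B6→B2 stop@B0
  join B2 pred B8: B8→B2 stop@B0
  join B6 pred B2: · stop@B2
  join B6 pred B5: B5→B4→B3 stop@B2
  join B7 pred B4: · stop@B4
  join B7 pred B5: B5 stop@B4
  join B8 pred B6: B6 stop@B2
  join B8 pred B7: B7→B4→B3 stop@B2
  DF(B0)=∅
  DF(B1)=∅
  DF(B2)={B2}
  DF(B3)={B6,B8}
  DF(B4)={B6,B8}
  DF(B5)={B6,B7}
  DF(B6)={B2,B8}
  DF(B7)={B8}
  DF(B8)={B2}

DF(B8) = ["B2"]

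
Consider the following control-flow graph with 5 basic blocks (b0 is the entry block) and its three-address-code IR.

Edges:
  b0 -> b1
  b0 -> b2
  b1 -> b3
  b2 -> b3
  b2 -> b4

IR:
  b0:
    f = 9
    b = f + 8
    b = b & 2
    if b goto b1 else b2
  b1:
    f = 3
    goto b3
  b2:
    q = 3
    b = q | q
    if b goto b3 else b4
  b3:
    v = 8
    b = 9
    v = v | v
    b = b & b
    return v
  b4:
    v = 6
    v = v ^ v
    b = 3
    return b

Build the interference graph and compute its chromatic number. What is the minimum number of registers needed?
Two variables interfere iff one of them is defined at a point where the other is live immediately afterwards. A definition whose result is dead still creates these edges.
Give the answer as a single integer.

Block summaries:
  b0: {b,f} / ∅
  b1: {f} / ∅
  b2: {b,q} / ∅
  b3: {b,v} / ∅
  b4: {b,v} / ∅

Liveness:
  b0: in=∅ out=∅
  b1: in=∅ out=∅
  b2: in=∅ out=∅
  b3: in=∅ out=∅
  b4: in=∅ out=∅

Conflict graph:
  b↔{v}
  f↔∅
  q↔∅
  v↔{b}

Chromatic number:
  clique {b,v} ⇒ need ≥ 2
  assign b→c0 f→c0 q→c0 v→c1 — no edge inside a register ⇒ χ ≤ 2
  χ = 2

Answer: 2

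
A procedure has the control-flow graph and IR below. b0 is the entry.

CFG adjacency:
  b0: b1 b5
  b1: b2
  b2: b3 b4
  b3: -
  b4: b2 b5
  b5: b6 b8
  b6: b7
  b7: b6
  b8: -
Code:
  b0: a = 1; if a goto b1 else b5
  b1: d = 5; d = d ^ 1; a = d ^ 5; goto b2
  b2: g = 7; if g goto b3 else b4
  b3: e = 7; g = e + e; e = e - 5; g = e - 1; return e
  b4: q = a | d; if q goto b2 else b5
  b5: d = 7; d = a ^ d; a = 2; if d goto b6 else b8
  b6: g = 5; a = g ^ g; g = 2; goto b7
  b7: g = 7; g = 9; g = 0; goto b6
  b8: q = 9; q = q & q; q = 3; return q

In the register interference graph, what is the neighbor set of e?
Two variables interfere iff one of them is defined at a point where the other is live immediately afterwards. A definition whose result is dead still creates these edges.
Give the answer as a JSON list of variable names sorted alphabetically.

Block summaries:
  b0: def={a} ue=∅
  b1: def={a,d} ue=∅
  b2: def={g} ue=∅
  b3: def={e,g} ue=∅
  b4: def={q} ue={a,d}
  b5: def={a,d} ue={a}
  b6: def={a,g} ue=∅
  b7: def={g} ue=∅
  b8: def={q} ue=∅

Live sets:
  b0 li=∅ lo={a}
  b1 li=∅ lo={a,d}
  b2 li={a,d} lo={a,d}
  b3 li=∅ lo=∅
  b4 li={a,d} lo={a,d}
  b5 li={a} lo=∅
  b6 li=∅ lo=∅
  b7 li=∅ lo=∅
  b8 li=∅ lo=∅

Interference:
  a↔{d,g,q}
  d↔{a,g,q}
  e↔{g}
  g↔{a,d,e}
  q↔{a,d}

N(e) = ["g"]

Answer: ["g"]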